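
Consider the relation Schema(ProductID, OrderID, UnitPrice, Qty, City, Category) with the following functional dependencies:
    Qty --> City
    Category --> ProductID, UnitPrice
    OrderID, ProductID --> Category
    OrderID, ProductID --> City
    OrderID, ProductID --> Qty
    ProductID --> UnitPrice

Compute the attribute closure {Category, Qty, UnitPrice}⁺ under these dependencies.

{Category, City, ProductID, Qty, UnitPrice}

Start with {Category, Qty, UnitPrice}.
Qty --> City applies; add {City} → now {Category, City, Qty, UnitPrice}.
Category --> ProductID, UnitPrice applies; add {ProductID} → now {Category, City, ProductID, Qty, UnitPrice}.
No further FD applies.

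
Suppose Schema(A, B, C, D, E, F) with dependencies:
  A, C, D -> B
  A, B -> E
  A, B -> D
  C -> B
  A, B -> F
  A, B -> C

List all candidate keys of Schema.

{A, B}, {A, C}

{A} never appears on the right of any FD, so every key must include it.
{A, B}⁺ = {A, B, C, D, E, F}, which is every attribute, so {A, B} is a candidate key.
{A, C}⁺ = {A, B, C, D, E, F}, which is every attribute, so {A, C} is a candidate key.
No proper subset of any of these is a key, and no other minimal superkey exists.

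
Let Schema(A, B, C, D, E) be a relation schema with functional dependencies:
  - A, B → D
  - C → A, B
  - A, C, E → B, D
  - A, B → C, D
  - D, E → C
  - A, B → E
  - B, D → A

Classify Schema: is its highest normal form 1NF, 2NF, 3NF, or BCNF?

Candidate keys: {A, B}, {B, D}, {C}, {D, E}. Prime attributes: {A, B, C, D, E}.
Every FD has a superkey on the left, so the relation is in BCNF.

BCNF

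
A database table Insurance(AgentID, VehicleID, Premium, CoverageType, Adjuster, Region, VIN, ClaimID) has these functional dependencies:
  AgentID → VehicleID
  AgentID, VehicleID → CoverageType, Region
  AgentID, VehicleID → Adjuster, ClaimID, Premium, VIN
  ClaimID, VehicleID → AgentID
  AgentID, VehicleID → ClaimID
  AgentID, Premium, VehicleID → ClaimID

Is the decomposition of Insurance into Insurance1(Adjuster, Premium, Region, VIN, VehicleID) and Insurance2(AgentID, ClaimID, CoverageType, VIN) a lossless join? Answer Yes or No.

No

Insurance1 ∩ Insurance2 = {VIN}; its closure under F is {VIN}.
The closure covers neither Insurance1 nor Insurance2 entirely; the join is not lossless.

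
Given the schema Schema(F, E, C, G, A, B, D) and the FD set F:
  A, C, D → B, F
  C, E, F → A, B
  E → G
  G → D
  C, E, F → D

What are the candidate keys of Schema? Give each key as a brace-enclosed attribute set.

{C, E} never appear on the right of any FD, so every key must include all of them.
{A, C, E}⁺ = {A, B, C, D, E, F, G} — all of the relation — so {A, C, E} is a candidate key.
{C, E, F}⁺ = {A, B, C, D, E, F, G} — all of the relation — so {C, E, F} is a candidate key.
Any other superkey properly contains one of these, so there are no further candidate keys.

{A, C, E}, {C, E, F}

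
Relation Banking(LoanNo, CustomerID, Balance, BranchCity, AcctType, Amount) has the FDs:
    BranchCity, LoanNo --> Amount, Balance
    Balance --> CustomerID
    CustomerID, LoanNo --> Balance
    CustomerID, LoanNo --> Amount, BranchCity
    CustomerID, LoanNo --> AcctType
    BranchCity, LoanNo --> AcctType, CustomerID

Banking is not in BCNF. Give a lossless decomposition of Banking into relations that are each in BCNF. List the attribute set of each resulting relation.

Candidate keys of the original relation: {Balance, LoanNo}, {BranchCity, LoanNo}, {CustomerID, LoanNo}.
Within {AcctType, Amount, Balance, BranchCity, CustomerID, LoanNo}: {Balance}⁺ ∩ {AcctType, Amount, Balance, BranchCity, CustomerID, LoanNo} = {Balance, CustomerID}, not the whole set, so Balance --> CustomerID violates BCNF; decompose into {Balance, CustomerID} and {AcctType, Amount, Balance, BranchCity, LoanNo}.
{Balance, CustomerID} is in BCNF.
{AcctType, Amount, Balance, BranchCity, LoanNo} is in BCNF.

{AcctType, Amount, Balance, BranchCity, LoanNo}; {Balance, CustomerID}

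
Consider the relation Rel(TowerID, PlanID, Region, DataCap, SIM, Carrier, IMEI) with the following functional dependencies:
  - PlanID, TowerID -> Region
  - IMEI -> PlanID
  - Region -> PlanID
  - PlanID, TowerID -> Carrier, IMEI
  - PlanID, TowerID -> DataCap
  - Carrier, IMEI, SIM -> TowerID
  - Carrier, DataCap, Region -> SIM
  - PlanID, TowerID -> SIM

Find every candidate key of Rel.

{IMEI, TowerID} is a candidate key since {IMEI, TowerID}⁺ = {Carrier, DataCap, IMEI, PlanID, Region, SIM, TowerID} covers every attribute.
{PlanID, TowerID} is a candidate key since {PlanID, TowerID}⁺ = {Carrier, DataCap, IMEI, PlanID, Region, SIM, TowerID} covers every attribute.
{Region, TowerID} is a candidate key since {Region, TowerID}⁺ = {Carrier, DataCap, IMEI, PlanID, Region, SIM, TowerID} covers every attribute.
{Carrier, IMEI, SIM} is a candidate key since {Carrier, IMEI, SIM}⁺ = {Carrier, DataCap, IMEI, PlanID, Region, SIM, TowerID} covers every attribute.
{Carrier, DataCap, IMEI, Region} is a candidate key since {Carrier, DataCap, IMEI, Region}⁺ = {Carrier, DataCap, IMEI, PlanID, Region, SIM, TowerID} covers every attribute.
Any other superkey properly contains one of these, so there are no further candidate keys.

{Carrier, DataCap, IMEI, Region}, {Carrier, IMEI, SIM}, {IMEI, TowerID}, {PlanID, TowerID}, {Region, TowerID}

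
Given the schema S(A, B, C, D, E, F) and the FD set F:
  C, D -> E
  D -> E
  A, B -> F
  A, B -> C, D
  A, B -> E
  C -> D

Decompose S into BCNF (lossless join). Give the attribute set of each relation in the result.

{A, B, C, F}; {C, D}; {D, E}

Candidate key of the original relation: {A, B}.
In {A, B, C, D, E, F}, {C, D} is not a superkey ({C, D}⁺ restricted to this set is {C, D, E}), so split on C, D -> E into {C, D, E} and {A, B, C, D, F}.
In {C, D, E}, {D} is not a superkey ({D}⁺ restricted to this set is {D, E}), so split on D -> E into {D, E} and {C, D}.
{D, E} has no BCNF violation.
{C, D} has no BCNF violation.
In {A, B, C, D, F}, {C} is not a superkey ({C}⁺ restricted to this set is {C, D}), so split on C -> D into {C, D} and {A, B, C, F}.
{C, D} has no BCNF violation.
{A, B, C, F} has no BCNF violation.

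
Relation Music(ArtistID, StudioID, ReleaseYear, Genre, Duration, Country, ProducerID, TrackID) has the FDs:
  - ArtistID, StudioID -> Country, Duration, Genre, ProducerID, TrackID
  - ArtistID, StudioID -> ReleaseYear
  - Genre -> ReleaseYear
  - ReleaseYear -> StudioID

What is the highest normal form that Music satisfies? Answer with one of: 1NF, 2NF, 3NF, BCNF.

Candidate keys: {ArtistID, Genre}, {ArtistID, ReleaseYear}, {ArtistID, StudioID}. Prime attributes: {ArtistID, Genre, ReleaseYear, StudioID}.
Genre -> ReleaseYear: {Genre}⁺ = {Genre, ReleaseYear, StudioID}, which is not all of the attributes, so the left side is not a superkey — BCNF is violated.
Since {ReleaseYear} ⊆ prime attributes and every other non-superkey FD also has a prime right side, the schema is in 3NF.

3NF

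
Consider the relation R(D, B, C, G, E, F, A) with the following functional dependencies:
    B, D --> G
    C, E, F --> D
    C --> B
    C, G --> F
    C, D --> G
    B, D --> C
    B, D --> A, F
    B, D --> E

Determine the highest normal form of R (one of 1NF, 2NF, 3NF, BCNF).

Candidate keys: {B, D}, {C, D}, {C, E, F}, {C, E, G}. Prime attributes: {B, C, D, E, F, G}.
C --> B: {C}⁺ = {B, C}, which is not all of the attributes, so the left side is not a superkey — BCNF is violated.
Its right-hand attributes {B} are all prime, as are those of every other non-superkey FD — the relation is in 3NF.

3NF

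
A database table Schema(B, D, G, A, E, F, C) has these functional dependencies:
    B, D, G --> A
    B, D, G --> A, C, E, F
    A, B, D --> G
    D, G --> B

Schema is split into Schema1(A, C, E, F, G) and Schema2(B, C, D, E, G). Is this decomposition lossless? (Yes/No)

No

Schema1 ∩ Schema2 = {C, E, G}; its closure under F is {C, E, G}.
Neither Schema1 nor Schema2 is contained in that closure, so the decomposition is lossy.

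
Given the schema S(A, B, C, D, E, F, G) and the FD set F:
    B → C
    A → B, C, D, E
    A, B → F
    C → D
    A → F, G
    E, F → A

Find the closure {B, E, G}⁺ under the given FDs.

Start with {B, E, G}.
B → C applies; add {C} → now {B, C, E, G}.
C → D applies; add {D} → now {B, C, D, E, G}.
No further FD applies.

{B, C, D, E, G}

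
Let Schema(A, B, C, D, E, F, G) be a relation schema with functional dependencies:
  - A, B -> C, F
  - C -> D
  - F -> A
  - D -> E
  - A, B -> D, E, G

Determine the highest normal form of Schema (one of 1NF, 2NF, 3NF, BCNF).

Candidate keys: {A, B}, {B, F}. Prime attributes: {A, B, F}.
For C -> D we have {C}⁺ = {C, D, E}; {C} is not a superkey, so BCNF fails.
C -> D has non-prime {D} on the right and a non-superkey on the left, so 3NF fails.
No non-prime attribute depends on a proper subset of any candidate key, so 2NF holds.

2NF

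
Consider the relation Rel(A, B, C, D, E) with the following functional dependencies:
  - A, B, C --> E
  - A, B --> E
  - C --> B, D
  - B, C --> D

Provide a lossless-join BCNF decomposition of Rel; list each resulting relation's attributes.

{A, B, E}; {A, C}; {B, C, D}

Candidate key of the original relation: {A, C}.
Within {A, B, C, D, E}: {A, B}⁺ ∩ {A, B, C, D, E} = {A, B, E}, not the whole set, so A, B --> E violates BCNF; decompose into {A, B, E} and {A, B, C, D}.
{A, B, E} has no BCNF violation.
Within {A, B, C, D}: {C}⁺ ∩ {A, B, C, D} = {B, C, D}, not the whole set, so C --> B, D violates BCNF; decompose into {B, C, D} and {A, C}.
{B, C, D} has no BCNF violation.
{A, C} has no BCNF violation.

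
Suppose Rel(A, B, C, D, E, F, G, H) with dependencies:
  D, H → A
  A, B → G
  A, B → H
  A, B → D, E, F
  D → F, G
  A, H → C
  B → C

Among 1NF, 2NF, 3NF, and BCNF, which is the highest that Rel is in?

1NF

Candidate keys: {A, B}, {B, D, H}. Prime attributes: {A, B, D, H}.
D, H → A breaks BCNF: {D, H}⁺ = {A, C, D, F, G, H}, so {D, H} is not a superkey.
D → F, G has non-prime {F, G} on the right and a non-superkey on the left, so 3NF fails.
The proper key subset {B} of {A, B} determines non-prime {C}, so the relation is not even in 2NF.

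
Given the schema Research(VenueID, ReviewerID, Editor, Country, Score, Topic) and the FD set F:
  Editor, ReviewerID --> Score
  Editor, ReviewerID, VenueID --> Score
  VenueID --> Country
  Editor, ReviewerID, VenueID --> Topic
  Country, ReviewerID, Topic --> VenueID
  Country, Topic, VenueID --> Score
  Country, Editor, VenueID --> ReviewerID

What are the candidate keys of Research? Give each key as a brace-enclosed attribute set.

{Country, Editor, ReviewerID, Topic}, {Editor, VenueID}

Attributes never on any right-hand side: {Editor} — every candidate key must contain it.
Closure of {Editor, VenueID} is {Country, Editor, ReviewerID, Score, Topic, VenueID}, the whole schema; {Editor, VenueID} is a candidate key.
Closure of {Country, Editor, ReviewerID, Topic} is {Country, Editor, ReviewerID, Score, Topic, VenueID}, the whole schema; {Country, Editor, ReviewerID, Topic} is a candidate key.
Any other superkey properly contains one of these, so there are no further candidate keys.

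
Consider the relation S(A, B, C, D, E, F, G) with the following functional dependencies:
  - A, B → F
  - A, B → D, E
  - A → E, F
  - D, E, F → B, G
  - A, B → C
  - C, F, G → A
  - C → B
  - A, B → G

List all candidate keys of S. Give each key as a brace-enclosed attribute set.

{A, B}⁺ = {A, B, C, D, E, F, G} — all of the relation — so {A, B} is a candidate key.
{A, C}⁺ = {A, B, C, D, E, F, G} — all of the relation — so {A, C} is a candidate key.
{A, D}⁺ = {A, B, C, D, E, F, G} — all of the relation — so {A, D} is a candidate key.
{C, F, G}⁺ = {A, B, C, D, E, F, G} — all of the relation — so {C, F, G} is a candidate key.
{C, D, E, F}⁺ = {A, B, C, D, E, F, G} — all of the relation — so {C, D, E, F} is a candidate key.
Any other superkey properly contains one of these, so there are no further candidate keys.

{A, B}, {A, C}, {A, D}, {C, D, E, F}, {C, F, G}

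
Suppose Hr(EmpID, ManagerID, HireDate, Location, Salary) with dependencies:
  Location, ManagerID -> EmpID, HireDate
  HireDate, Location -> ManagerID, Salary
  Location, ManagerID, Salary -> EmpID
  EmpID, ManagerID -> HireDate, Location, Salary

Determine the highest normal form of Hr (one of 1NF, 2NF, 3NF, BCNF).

BCNF

Candidate keys: {EmpID, ManagerID}, {HireDate, Location}, {Location, ManagerID}. Prime attributes: {EmpID, HireDate, Location, ManagerID}.
The left-hand side of every FD is a superkey, so BCNF is satisfied.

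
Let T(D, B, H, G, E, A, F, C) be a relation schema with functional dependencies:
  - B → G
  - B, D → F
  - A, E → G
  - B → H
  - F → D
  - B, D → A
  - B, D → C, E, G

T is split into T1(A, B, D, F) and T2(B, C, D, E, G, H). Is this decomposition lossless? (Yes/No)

Yes

Common attributes: {B, D}; their closure is {A, B, C, D, E, F, G, H}.
T1 is contained in that closure, so T1 ∩ T2 → T1 holds and the join is lossless.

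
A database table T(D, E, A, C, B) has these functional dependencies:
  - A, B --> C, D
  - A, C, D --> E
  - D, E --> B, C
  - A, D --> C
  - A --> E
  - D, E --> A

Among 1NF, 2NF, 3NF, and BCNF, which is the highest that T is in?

Candidate keys: {A, B}, {A, D}, {D, E}. Prime attributes: {A, B, D, E}.
For A --> E we have {A}⁺ = {A, E}; {A} is not a superkey, so BCNF fails.
But every attribute on its right side ({E}) is prime, and the same holds for every other non-superkey FD, so 3NF still holds.

3NF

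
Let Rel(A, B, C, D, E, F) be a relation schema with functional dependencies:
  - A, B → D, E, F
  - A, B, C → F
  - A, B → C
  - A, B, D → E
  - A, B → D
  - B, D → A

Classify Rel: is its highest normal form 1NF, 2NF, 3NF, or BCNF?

BCNF

Candidate keys: {A, B}, {B, D}. Prime attributes: {A, B, D}.
Each dependency's left side is a superkey — BCNF holds.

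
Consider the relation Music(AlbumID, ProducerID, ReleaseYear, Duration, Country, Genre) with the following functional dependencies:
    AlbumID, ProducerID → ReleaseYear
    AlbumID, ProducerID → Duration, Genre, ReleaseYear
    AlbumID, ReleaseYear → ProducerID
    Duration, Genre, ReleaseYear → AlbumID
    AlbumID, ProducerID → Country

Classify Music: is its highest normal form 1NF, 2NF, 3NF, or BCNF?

Candidate keys: {AlbumID, ProducerID}, {AlbumID, ReleaseYear}, {Duration, Genre, ReleaseYear}. Prime attributes: {AlbumID, Duration, Genre, ProducerID, ReleaseYear}.
Each dependency's left side is a superkey — BCNF holds.

BCNF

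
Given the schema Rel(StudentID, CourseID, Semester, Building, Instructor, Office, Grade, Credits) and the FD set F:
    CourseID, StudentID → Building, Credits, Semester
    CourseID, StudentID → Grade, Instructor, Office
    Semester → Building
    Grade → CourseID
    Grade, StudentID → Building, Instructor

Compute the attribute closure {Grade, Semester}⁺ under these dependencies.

Start with {Grade, Semester}.
Semester → Building applies; add {Building} → now {Building, Grade, Semester}.
Grade → CourseID applies; add {CourseID} → now {Building, CourseID, Grade, Semester}.
No further FD applies.

{Building, CourseID, Grade, Semester}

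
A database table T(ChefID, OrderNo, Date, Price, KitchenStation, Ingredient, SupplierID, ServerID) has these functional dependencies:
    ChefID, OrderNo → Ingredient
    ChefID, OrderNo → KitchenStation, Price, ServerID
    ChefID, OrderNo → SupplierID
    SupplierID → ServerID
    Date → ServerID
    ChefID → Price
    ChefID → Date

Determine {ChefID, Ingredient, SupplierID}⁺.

Start with {ChefID, Ingredient, SupplierID}.
SupplierID → ServerID applies; add {ServerID} → now {ChefID, Ingredient, ServerID, SupplierID}.
ChefID → Price applies; add {Price} → now {ChefID, Ingredient, Price, ServerID, SupplierID}.
ChefID → Date applies; add {Date} → now {ChefID, Date, Ingredient, Price, ServerID, SupplierID}.
No further FD applies.

{ChefID, Date, Ingredient, Price, ServerID, SupplierID}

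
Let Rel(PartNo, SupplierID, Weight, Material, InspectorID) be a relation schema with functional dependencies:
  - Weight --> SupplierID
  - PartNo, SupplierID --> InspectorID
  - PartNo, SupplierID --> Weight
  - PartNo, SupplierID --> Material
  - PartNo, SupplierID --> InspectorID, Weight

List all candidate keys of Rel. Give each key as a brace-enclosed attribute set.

{PartNo, SupplierID}, {PartNo, Weight}

{PartNo} never appears on the right of any FD, so every key must include it.
{PartNo, SupplierID} is a candidate key since {PartNo, SupplierID}⁺ = {InspectorID, Material, PartNo, SupplierID, Weight} covers every attribute.
{PartNo, Weight} is a candidate key since {PartNo, Weight}⁺ = {InspectorID, Material, PartNo, SupplierID, Weight} covers every attribute.
These are minimal and exhaustive — every other superkey contains one of them.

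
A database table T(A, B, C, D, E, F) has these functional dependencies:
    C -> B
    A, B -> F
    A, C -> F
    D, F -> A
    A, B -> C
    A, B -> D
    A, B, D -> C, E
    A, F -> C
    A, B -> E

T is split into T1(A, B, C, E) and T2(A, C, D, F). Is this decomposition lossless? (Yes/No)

The shared attributes are {A, C} and {A, C}⁺ = {A, B, C, D, E, F}.
Since T1 ⊆ {A, B, C, D, E, F}, the intersection is a superkey of T1; the decomposition is lossless.

Yes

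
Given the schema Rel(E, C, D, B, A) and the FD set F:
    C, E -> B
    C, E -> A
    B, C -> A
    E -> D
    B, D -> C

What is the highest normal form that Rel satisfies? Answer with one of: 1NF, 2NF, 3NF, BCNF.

Candidate keys: {B, E}, {C, E}. Prime attributes: {B, C, E}.
B, C -> A: {B, C}⁺ = {A, B, C}, which is not all of the attributes, so the left side is not a superkey — BCNF is violated.
Because {A} is non-prime and the left side of B, C -> A is not a superkey, the relation is not in 3NF.
The proper key subset {E} of {B, E} determines non-prime {D}, so the relation is not even in 2NF.

1NF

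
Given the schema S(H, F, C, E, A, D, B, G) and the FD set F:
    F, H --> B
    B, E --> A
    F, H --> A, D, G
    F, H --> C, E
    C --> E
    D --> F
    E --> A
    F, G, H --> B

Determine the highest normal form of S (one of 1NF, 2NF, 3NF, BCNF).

2NF

Candidate keys: {D, H}, {F, H}. Prime attributes: {D, F, H}.
For B, E --> A we have {B, E}⁺ = {A, B, E}; {B, E} is not a superkey, so BCNF fails.
B, E --> A has non-prime {A} on the right and a non-superkey on the left, so 3NF fails.
No non-prime attribute depends on a proper subset of any candidate key, so 2NF holds.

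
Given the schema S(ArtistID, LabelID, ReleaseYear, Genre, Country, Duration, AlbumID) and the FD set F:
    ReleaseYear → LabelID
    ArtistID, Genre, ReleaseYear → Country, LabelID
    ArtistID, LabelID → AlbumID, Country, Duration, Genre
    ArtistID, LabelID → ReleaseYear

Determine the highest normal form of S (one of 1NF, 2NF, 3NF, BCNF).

Candidate keys: {ArtistID, LabelID}, {ArtistID, ReleaseYear}. Prime attributes: {ArtistID, LabelID, ReleaseYear}.
For ReleaseYear → LabelID we have {ReleaseYear}⁺ = {LabelID, ReleaseYear}; {ReleaseYear} is not a superkey, so BCNF fails.
But every attribute on its right side ({LabelID}) is prime, and the same holds for every other non-superkey FD, so 3NF still holds.

3NF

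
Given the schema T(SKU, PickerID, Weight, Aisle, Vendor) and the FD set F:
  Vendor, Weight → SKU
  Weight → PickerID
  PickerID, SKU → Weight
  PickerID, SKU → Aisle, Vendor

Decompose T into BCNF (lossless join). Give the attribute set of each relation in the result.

{Aisle, SKU, Vendor, Weight}; {PickerID, Weight}

Candidate keys of the original relation: {PickerID, SKU}, {SKU, Weight}, {Vendor, Weight}.
In {Aisle, PickerID, SKU, Vendor, Weight}, {Weight} is not a superkey ({Weight}⁺ restricted to this set is {PickerID, Weight}), so split on Weight → PickerID into {PickerID, Weight} and {Aisle, SKU, Vendor, Weight}.
{PickerID, Weight} has no BCNF violation.
{Aisle, SKU, Vendor, Weight} has no BCNF violation.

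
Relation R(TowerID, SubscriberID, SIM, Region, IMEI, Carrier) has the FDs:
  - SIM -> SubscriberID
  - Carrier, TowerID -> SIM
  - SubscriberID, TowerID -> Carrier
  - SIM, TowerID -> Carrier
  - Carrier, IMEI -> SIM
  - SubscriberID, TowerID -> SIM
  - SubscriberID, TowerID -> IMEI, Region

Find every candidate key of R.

{TowerID} never appears on the right of any FD, so every key must include it.
{Carrier, TowerID}⁺ = {Carrier, IMEI, Region, SIM, SubscriberID, TowerID}, which is every attribute, so {Carrier, TowerID} is a candidate key.
{SIM, TowerID}⁺ = {Carrier, IMEI, Region, SIM, SubscriberID, TowerID}, which is every attribute, so {SIM, TowerID} is a candidate key.
{SubscriberID, TowerID}⁺ = {Carrier, IMEI, Region, SIM, SubscriberID, TowerID}, which is every attribute, so {SubscriberID, TowerID} is a candidate key.
These are minimal and exhaustive — every other superkey contains one of them.

{Carrier, TowerID}, {SIM, TowerID}, {SubscriberID, TowerID}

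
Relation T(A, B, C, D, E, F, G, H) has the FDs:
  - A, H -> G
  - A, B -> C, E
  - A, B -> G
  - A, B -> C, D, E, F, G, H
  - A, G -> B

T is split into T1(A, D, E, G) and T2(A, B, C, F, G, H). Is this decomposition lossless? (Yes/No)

Yes

The shared attributes are {A, G} and {A, G}⁺ = {A, B, C, D, E, F, G, H}.
This includes all of T1, so the common attributes are a superkey of T1 — the join is lossless.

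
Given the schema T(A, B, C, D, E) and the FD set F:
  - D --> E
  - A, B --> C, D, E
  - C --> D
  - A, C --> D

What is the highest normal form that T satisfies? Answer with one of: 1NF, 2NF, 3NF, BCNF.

Candidate key: {A, B}. Prime attributes: {A, B}.
D --> E breaks BCNF: {D}⁺ = {D, E}, so {D} is not a superkey.
Because {E} is non-prime and the left side of D --> E is not a superkey, the relation is not in 3NF.
No proper subset of a key has a non-prime attribute in its closure, so there is no partial dependency; 2NF holds.

2NF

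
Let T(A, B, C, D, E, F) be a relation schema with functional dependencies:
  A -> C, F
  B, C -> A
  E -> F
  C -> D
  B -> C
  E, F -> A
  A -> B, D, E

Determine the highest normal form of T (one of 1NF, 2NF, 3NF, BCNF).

Candidate keys: {A}, {B}, {E}. Prime attributes: {A, B, E}.
C -> D breaks BCNF: {C}⁺ = {C, D}, so {C} is not a superkey.
C -> D determines the non-prime attribute {D} from a non-superkey — 3NF is violated.
With only single-attribute keys there can be no partial dependency, so 2NF holds.

2NF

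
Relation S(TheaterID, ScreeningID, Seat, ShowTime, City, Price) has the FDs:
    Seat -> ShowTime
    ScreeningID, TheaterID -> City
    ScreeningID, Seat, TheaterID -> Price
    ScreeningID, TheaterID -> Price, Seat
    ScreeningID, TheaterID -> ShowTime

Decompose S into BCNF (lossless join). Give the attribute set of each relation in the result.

Candidate key of the original relation: {ScreeningID, TheaterID}.
In {City, Price, ScreeningID, Seat, ShowTime, TheaterID}, {Seat} is not a superkey ({Seat}⁺ restricted to this set is {Seat, ShowTime}), so split on Seat -> ShowTime into {Seat, ShowTime} and {City, Price, ScreeningID, Seat, TheaterID}.
{Seat, ShowTime} is in BCNF.
{City, Price, ScreeningID, Seat, TheaterID} is in BCNF.

{City, Price, ScreeningID, Seat, TheaterID}; {Seat, ShowTime}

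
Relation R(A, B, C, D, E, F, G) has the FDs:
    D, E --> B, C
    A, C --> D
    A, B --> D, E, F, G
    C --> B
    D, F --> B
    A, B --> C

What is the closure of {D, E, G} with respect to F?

Start with {D, E, G}.
D, E --> B, C applies; add {B, C} → now {B, C, D, E, G}.
No further FD applies.

{B, C, D, E, G}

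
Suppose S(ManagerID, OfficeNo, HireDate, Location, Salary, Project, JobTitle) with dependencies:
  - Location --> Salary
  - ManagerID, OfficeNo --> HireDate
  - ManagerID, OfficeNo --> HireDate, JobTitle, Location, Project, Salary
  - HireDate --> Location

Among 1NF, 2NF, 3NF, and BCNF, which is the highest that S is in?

Candidate key: {ManagerID, OfficeNo}. Prime attributes: {ManagerID, OfficeNo}.
Location --> Salary breaks BCNF: {Location}⁺ = {Location, Salary}, so {Location} is not a superkey.
Location --> Salary has non-prime {Salary} on the right and a non-superkey on the left, so 3NF fails.
No proper subset of a key has a non-prime attribute in its closure, so there is no partial dependency; 2NF holds.

2NF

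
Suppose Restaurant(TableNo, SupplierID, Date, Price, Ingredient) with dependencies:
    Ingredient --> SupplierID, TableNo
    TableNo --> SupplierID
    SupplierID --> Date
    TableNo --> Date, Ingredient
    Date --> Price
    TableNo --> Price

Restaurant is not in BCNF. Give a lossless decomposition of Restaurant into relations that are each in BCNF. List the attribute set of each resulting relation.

Candidate keys of the original relation: {Ingredient}, {TableNo}.
In {Date, Ingredient, Price, SupplierID, TableNo}, {SupplierID} is not a superkey ({SupplierID}⁺ restricted to this set is {Date, Price, SupplierID}), so split on SupplierID --> Date, Price into {Date, Price, SupplierID} and {Ingredient, SupplierID, TableNo}.
In {Date, Price, SupplierID}, {Date} is not a superkey ({Date}⁺ restricted to this set is {Date, Price}), so split on Date --> Price into {Date, Price} and {Date, SupplierID}.
{Date, Price} is in BCNF.
{Date, SupplierID} is in BCNF.
{Ingredient, SupplierID, TableNo} is in BCNF.

{Date, Price}; {Date, SupplierID}; {Ingredient, SupplierID, TableNo}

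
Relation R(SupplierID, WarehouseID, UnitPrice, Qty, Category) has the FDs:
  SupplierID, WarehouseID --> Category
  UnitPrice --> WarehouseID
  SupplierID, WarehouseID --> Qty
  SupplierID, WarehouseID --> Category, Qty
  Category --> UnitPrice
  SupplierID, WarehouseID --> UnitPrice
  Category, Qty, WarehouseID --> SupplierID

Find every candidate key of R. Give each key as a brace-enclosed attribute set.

{Category, Qty} is a candidate key since {Category, Qty}⁺ = {Category, Qty, SupplierID, UnitPrice, WarehouseID} covers every attribute.
{Category, SupplierID} is a candidate key since {Category, SupplierID}⁺ = {Category, Qty, SupplierID, UnitPrice, WarehouseID} covers every attribute.
{SupplierID, UnitPrice} is a candidate key since {SupplierID, UnitPrice}⁺ = {Category, Qty, SupplierID, UnitPrice, WarehouseID} covers every attribute.
{SupplierID, WarehouseID} is a candidate key since {SupplierID, WarehouseID}⁺ = {Category, Qty, SupplierID, UnitPrice, WarehouseID} covers every attribute.
No proper subset of any of these is a key, and no other minimal superkey exists.

{Category, Qty}, {Category, SupplierID}, {SupplierID, UnitPrice}, {SupplierID, WarehouseID}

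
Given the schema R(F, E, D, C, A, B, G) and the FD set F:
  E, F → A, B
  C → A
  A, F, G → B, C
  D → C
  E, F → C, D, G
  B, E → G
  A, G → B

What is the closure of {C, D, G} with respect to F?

Start with {C, D, G}.
C → A applies; add {A} → now {A, C, D, G}.
A, G → B applies; add {B} → now {A, B, C, D, G}.
No further FD applies.

{A, B, C, D, G}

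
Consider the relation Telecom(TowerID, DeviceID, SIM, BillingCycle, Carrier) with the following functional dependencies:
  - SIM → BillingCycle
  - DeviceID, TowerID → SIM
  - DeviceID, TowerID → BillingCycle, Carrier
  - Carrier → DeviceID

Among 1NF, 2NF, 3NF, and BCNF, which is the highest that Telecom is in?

Candidate keys: {Carrier, TowerID}, {DeviceID, TowerID}. Prime attributes: {Carrier, DeviceID, TowerID}.
For SIM → BillingCycle we have {SIM}⁺ = {BillingCycle, SIM}; {SIM} is not a superkey, so BCNF fails.
SIM → BillingCycle has non-prime {BillingCycle} on the right and a non-superkey on the left, so 3NF fails.
Checking every proper subset of each key, none determines a non-prime attribute — 2NF is satisfied.

2NF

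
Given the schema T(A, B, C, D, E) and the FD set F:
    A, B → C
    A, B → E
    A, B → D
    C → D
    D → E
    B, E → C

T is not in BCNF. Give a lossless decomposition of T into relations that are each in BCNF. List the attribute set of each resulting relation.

Candidate key of the original relation: {A, B}.
{A, B, C, D, E}: {C} determines {C, D, E} here but is not a superkey — split on C → D, E, giving {C, D, E} and {A, B, C}.
{C, D, E}: {D} determines {D, E} here but is not a superkey — split on D → E, giving {D, E} and {C, D}.
{D, E} has no BCNF violation.
{C, D} has no BCNF violation.
{A, B, C} has no BCNF violation.

{A, B, C}; {C, D}; {D, E}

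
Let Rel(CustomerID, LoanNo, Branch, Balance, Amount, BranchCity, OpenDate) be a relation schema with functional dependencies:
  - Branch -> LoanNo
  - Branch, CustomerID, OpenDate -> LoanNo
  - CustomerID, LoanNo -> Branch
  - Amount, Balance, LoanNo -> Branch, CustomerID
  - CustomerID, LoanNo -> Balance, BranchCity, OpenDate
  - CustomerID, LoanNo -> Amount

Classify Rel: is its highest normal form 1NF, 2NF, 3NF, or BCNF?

3NF

Candidate keys: {Amount, Balance, Branch}, {Amount, Balance, LoanNo}, {Branch, CustomerID}, {CustomerID, LoanNo}. Prime attributes: {Amount, Balance, Branch, CustomerID, LoanNo}.
For Branch -> LoanNo we have {Branch}⁺ = {Branch, LoanNo}; {Branch} is not a superkey, so BCNF fails.
Since {LoanNo} ⊆ prime attributes and every other non-superkey FD also has a prime right side, the schema is in 3NF.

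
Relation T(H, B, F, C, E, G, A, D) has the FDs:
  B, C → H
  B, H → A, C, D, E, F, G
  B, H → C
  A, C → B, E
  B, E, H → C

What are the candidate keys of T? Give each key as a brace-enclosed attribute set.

{A, C}, {B, C}, {B, H}

{A, C} is a candidate key since {A, C}⁺ = {A, B, C, D, E, F, G, H} covers every attribute.
{B, C} is a candidate key since {B, C}⁺ = {A, B, C, D, E, F, G, H} covers every attribute.
{B, H} is a candidate key since {B, H}⁺ = {A, B, C, D, E, F, G, H} covers every attribute.
These are minimal and exhaustive — every other superkey contains one of them.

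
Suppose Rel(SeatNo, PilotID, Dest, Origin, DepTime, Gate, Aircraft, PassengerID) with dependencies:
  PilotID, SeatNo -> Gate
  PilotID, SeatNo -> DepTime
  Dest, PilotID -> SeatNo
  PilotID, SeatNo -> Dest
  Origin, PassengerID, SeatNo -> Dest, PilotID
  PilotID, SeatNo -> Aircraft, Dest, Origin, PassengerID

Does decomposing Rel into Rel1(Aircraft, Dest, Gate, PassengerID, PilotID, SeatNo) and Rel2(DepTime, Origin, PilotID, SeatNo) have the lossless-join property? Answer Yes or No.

Yes

Rel1 ∩ Rel2 = {PilotID, SeatNo}; its closure under F is {Aircraft, DepTime, Dest, Gate, Origin, PassengerID, PilotID, SeatNo}.
This includes all of Rel1, so the common attributes are a superkey of Rel1 — the join is lossless.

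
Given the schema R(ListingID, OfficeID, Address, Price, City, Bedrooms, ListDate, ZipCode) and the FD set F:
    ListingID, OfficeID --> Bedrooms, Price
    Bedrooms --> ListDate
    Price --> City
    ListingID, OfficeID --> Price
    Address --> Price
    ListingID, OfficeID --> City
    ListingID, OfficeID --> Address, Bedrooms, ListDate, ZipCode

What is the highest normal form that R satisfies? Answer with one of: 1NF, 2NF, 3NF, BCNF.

Candidate key: {ListingID, OfficeID}. Prime attributes: {ListingID, OfficeID}.
For Bedrooms --> ListDate we have {Bedrooms}⁺ = {Bedrooms, ListDate}; {Bedrooms} is not a superkey, so BCNF fails.
Bedrooms --> ListDate determines the non-prime attribute {ListDate} from a non-superkey — 3NF is violated.
Checking every proper subset of each key, none determines a non-prime attribute — 2NF is satisfied.

2NF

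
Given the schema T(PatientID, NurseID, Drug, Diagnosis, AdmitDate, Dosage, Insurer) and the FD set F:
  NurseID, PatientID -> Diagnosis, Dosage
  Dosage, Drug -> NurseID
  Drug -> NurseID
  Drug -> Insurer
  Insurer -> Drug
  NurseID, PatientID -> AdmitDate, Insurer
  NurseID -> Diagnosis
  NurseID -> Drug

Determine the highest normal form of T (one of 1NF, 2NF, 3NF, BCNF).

Candidate keys: {Drug, PatientID}, {Insurer, PatientID}, {NurseID, PatientID}. Prime attributes: {Drug, Insurer, NurseID, PatientID}.
For Dosage, Drug -> NurseID we have {Dosage, Drug}⁺ = {Diagnosis, Dosage, Drug, Insurer, NurseID}; {Dosage, Drug} is not a superkey, so BCNF fails.
Because {Diagnosis} is non-prime and the left side of NurseID -> Diagnosis is not a superkey, the relation is not in 3NF.
The proper key subset {Drug} of {Drug, PatientID} determines non-prime {Diagnosis}, so the relation is not even in 2NF.

1NF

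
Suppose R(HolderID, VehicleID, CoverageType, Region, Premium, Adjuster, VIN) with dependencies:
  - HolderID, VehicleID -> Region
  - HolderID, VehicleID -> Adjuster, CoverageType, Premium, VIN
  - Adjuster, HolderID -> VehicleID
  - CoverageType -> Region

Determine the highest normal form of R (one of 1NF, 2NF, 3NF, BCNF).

2NF

Candidate keys: {Adjuster, HolderID}, {HolderID, VehicleID}. Prime attributes: {Adjuster, HolderID, VehicleID}.
CoverageType -> Region breaks BCNF: {CoverageType}⁺ = {CoverageType, Region}, so {CoverageType} is not a superkey.
CoverageType -> Region determines the non-prime attribute {Region} from a non-superkey — 3NF is violated.
No non-prime attribute depends on a proper subset of any candidate key, so 2NF holds.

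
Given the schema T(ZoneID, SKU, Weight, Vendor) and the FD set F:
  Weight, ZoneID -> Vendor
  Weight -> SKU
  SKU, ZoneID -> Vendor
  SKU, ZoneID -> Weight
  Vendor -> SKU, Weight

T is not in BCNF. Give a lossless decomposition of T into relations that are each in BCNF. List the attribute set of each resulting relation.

Candidate keys of the original relation: {SKU, ZoneID}, {Vendor, ZoneID}, {Weight, ZoneID}.
In {SKU, Vendor, Weight, ZoneID}, {Weight} is not a superkey ({Weight}⁺ restricted to this set is {SKU, Weight}), so split on Weight -> SKU into {SKU, Weight} and {Vendor, Weight, ZoneID}.
{SKU, Weight}: every determinant is a superkey — BCNF.
In {Vendor, Weight, ZoneID}, {Vendor} is not a superkey ({Vendor}⁺ restricted to this set is {Vendor, Weight}), so split on Vendor -> Weight into {Vendor, Weight} and {Vendor, ZoneID}.
{Vendor, Weight}: every determinant is a superkey — BCNF.
{Vendor, ZoneID}: every determinant is a superkey — BCNF.

{SKU, Weight}; {Vendor, Weight}; {Vendor, ZoneID}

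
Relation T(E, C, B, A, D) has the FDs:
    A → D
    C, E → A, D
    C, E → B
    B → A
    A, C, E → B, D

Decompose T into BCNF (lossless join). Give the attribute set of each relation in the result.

Candidate key of the original relation: {C, E}.
In {A, B, C, D, E}, {A} is not a superkey ({A}⁺ restricted to this set is {A, D}), so split on A → D into {A, D} and {A, B, C, E}.
{A, D} has no BCNF violation.
In {A, B, C, E}, {B} is not a superkey ({B}⁺ restricted to this set is {A, B}), so split on B → A into {A, B} and {B, C, E}.
{A, B} has no BCNF violation.
{B, C, E} has no BCNF violation.

{A, B}; {A, D}; {B, C, E}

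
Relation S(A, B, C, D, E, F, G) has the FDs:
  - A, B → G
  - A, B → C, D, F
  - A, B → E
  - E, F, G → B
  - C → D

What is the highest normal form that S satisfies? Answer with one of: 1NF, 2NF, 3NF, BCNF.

Candidate keys: {A, B}, {A, E, F, G}. Prime attributes: {A, B, E, F, G}.
E, F, G → B: {E, F, G}⁺ = {B, E, F, G}, which is not all of the attributes, so the left side is not a superkey — BCNF is violated.
Because {D} is non-prime and the left side of C → D is not a superkey, the relation is not in 3NF.
Checking every proper subset of each key, none determines a non-prime attribute — 2NF is satisfied.

2NF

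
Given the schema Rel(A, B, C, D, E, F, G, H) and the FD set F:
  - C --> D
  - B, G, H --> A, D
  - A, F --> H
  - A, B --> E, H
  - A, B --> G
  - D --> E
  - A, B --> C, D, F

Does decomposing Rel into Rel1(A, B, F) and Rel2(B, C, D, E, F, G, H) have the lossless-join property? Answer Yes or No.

Rel1 ∩ Rel2 = {B, F}; its closure under F is {B, F}.
Rel1 ⊄ {B, F} and Rel2 ⊄ {B, F}, so the split is lossy.

No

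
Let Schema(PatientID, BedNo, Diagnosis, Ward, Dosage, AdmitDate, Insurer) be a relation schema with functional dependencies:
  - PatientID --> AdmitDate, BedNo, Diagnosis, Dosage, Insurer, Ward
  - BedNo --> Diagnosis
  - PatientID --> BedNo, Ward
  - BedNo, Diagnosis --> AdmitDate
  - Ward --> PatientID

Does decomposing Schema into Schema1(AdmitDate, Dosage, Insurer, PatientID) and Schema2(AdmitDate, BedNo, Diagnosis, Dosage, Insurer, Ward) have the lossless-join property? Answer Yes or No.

Schema1 ∩ Schema2 = {AdmitDate, Dosage, Insurer}; its closure under F is {AdmitDate, Dosage, Insurer}.
Schema1 ⊄ {AdmitDate, Dosage, Insurer} and Schema2 ⊄ {AdmitDate, Dosage, Insurer}, so the split is lossy.

No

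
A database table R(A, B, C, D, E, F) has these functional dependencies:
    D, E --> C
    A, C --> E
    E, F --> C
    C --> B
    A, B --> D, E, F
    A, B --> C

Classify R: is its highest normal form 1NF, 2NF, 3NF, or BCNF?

3NF

Candidate keys: {A, B}, {A, C}, {A, D, E}, {A, E, F}. Prime attributes: {A, B, C, D, E, F}.
D, E --> C: {D, E}⁺ = {B, C, D, E}, which is not all of the attributes, so the left side is not a superkey — BCNF is violated.
But every attribute on its right side ({C}) is prime, and the same holds for every other non-superkey FD, so 3NF still holds.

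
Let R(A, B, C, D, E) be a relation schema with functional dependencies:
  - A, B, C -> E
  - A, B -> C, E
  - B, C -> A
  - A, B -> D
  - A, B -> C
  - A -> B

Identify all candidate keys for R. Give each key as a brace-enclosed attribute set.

{A}, {B, C}

Closure of {A} is {A, B, C, D, E}, the whole schema; {A} is a candidate key.
Closure of {B, C} is {A, B, C, D, E}, the whole schema; {B, C} is a candidate key.
Any other superkey properly contains one of these, so there are no further candidate keys.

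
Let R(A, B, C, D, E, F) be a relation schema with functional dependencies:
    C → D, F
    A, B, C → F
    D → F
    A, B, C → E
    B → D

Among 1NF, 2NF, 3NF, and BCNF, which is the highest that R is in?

Candidate key: {A, B, C}. Prime attributes: {A, B, C}.
C → D, F: {C}⁺ = {C, D, F}, which is not all of the attributes, so the left side is not a superkey — BCNF is violated.
Because {D, F} are non-prime and the left side of C → D, F is not a superkey, the relation is not in 3NF.
The proper key subset {B} of {A, B, C} determines non-prime {D, F}, so the relation is not even in 2NF.

1NF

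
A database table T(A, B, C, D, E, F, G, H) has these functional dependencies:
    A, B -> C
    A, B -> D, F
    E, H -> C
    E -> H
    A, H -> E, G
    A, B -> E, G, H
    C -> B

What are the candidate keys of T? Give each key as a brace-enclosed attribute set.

{A} never appears on the right of any FD, so every key must include it.
{A, B}⁺ = {A, B, C, D, E, F, G, H} — all of the relation — so {A, B} is a candidate key.
{A, C}⁺ = {A, B, C, D, E, F, G, H} — all of the relation — so {A, C} is a candidate key.
{A, E}⁺ = {A, B, C, D, E, F, G, H} — all of the relation — so {A, E} is a candidate key.
{A, H}⁺ = {A, B, C, D, E, F, G, H} — all of the relation — so {A, H} is a candidate key.
No proper subset of any of these is a key, and no other minimal superkey exists.

{A, B}, {A, C}, {A, E}, {A, H}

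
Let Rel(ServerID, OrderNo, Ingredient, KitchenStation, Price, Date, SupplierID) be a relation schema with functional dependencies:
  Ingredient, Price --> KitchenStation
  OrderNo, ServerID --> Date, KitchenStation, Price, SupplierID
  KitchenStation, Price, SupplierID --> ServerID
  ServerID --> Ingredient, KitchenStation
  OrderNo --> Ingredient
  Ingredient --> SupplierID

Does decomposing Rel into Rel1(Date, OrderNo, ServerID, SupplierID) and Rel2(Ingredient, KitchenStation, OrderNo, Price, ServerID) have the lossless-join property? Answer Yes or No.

Yes

Rel1 ∩ Rel2 = {OrderNo, ServerID}; its closure under F is {Date, Ingredient, KitchenStation, OrderNo, Price, ServerID, SupplierID}.
This includes all of Rel1, so the common attributes are a superkey of Rel1 — the join is lossless.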